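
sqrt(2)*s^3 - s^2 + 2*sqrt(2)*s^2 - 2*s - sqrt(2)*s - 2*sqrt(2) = (s + 2)*(s - sqrt(2))*(sqrt(2)*s + 1)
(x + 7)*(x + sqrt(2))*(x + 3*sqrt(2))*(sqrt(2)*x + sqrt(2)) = sqrt(2)*x^4 + 8*x^3 + 8*sqrt(2)*x^3 + 13*sqrt(2)*x^2 + 64*x^2 + 56*x + 48*sqrt(2)*x + 42*sqrt(2)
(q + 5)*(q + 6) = q^2 + 11*q + 30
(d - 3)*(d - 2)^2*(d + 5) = d^4 - 2*d^3 - 19*d^2 + 68*d - 60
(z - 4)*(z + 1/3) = z^2 - 11*z/3 - 4/3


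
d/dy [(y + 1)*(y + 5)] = 2*y + 6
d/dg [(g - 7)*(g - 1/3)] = 2*g - 22/3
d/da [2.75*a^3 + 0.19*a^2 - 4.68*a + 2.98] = 8.25*a^2 + 0.38*a - 4.68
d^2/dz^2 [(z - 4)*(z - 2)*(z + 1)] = 6*z - 10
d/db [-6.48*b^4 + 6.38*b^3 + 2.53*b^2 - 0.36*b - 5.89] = -25.92*b^3 + 19.14*b^2 + 5.06*b - 0.36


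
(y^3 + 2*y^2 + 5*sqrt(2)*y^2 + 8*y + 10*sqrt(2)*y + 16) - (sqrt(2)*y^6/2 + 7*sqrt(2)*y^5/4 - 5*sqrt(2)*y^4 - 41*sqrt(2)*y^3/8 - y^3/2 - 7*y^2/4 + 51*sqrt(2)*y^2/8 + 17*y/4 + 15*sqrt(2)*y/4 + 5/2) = -sqrt(2)*y^6/2 - 7*sqrt(2)*y^5/4 + 5*sqrt(2)*y^4 + 3*y^3/2 + 41*sqrt(2)*y^3/8 - 11*sqrt(2)*y^2/8 + 15*y^2/4 + 15*y/4 + 25*sqrt(2)*y/4 + 27/2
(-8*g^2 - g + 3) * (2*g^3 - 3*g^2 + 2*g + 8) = -16*g^5 + 22*g^4 - 7*g^3 - 75*g^2 - 2*g + 24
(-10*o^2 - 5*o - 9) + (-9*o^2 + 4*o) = -19*o^2 - o - 9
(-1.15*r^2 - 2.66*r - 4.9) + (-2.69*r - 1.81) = -1.15*r^2 - 5.35*r - 6.71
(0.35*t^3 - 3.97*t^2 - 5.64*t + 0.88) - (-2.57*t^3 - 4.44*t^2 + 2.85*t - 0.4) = 2.92*t^3 + 0.47*t^2 - 8.49*t + 1.28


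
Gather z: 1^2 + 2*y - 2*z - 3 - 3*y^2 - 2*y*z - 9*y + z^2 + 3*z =-3*y^2 - 7*y + z^2 + z*(1 - 2*y) - 2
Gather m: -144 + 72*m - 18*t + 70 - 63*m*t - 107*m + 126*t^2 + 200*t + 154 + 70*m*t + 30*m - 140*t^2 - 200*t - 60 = m*(7*t - 5) - 14*t^2 - 18*t + 20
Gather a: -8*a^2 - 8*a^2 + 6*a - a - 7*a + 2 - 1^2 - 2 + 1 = -16*a^2 - 2*a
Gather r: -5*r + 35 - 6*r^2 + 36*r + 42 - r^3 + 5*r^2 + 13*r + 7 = -r^3 - r^2 + 44*r + 84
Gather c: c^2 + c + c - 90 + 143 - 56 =c^2 + 2*c - 3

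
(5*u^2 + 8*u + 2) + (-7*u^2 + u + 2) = -2*u^2 + 9*u + 4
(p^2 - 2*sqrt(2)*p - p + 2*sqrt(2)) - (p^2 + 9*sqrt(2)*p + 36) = -11*sqrt(2)*p - p - 36 + 2*sqrt(2)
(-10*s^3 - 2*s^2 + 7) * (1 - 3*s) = 30*s^4 - 4*s^3 - 2*s^2 - 21*s + 7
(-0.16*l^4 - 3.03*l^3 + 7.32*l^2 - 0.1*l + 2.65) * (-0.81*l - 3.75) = 0.1296*l^5 + 3.0543*l^4 + 5.4333*l^3 - 27.369*l^2 - 1.7715*l - 9.9375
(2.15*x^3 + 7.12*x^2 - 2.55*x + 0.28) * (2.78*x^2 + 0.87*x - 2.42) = 5.977*x^5 + 21.6641*x^4 - 6.0976*x^3 - 18.6705*x^2 + 6.4146*x - 0.6776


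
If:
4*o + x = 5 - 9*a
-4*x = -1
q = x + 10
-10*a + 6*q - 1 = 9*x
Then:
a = 233/40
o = -1907/160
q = 41/4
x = 1/4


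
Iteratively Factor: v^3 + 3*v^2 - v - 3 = (v + 1)*(v^2 + 2*v - 3) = (v + 1)*(v + 3)*(v - 1)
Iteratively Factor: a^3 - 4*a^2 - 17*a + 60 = (a + 4)*(a^2 - 8*a + 15) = (a - 3)*(a + 4)*(a - 5)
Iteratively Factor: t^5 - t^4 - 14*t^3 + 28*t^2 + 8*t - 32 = (t + 4)*(t^4 - 5*t^3 + 6*t^2 + 4*t - 8) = (t - 2)*(t + 4)*(t^3 - 3*t^2 + 4) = (t - 2)^2*(t + 4)*(t^2 - t - 2) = (t - 2)^2*(t + 1)*(t + 4)*(t - 2)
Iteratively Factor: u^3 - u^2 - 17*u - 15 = (u - 5)*(u^2 + 4*u + 3) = (u - 5)*(u + 1)*(u + 3)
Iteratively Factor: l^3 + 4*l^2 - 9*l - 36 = (l - 3)*(l^2 + 7*l + 12) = (l - 3)*(l + 3)*(l + 4)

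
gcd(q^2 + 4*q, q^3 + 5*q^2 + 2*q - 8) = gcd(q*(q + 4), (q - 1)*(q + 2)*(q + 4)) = q + 4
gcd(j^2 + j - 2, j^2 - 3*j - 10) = j + 2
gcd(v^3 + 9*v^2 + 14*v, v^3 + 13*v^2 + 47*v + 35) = v + 7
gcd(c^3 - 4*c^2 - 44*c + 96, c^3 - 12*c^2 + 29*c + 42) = 1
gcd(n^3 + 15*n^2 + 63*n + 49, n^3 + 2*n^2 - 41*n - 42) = n^2 + 8*n + 7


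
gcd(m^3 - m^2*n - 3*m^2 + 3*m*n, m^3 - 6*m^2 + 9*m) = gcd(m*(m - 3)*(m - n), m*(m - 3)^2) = m^2 - 3*m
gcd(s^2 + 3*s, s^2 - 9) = s + 3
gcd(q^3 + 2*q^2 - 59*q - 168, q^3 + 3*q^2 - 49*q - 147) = q^2 + 10*q + 21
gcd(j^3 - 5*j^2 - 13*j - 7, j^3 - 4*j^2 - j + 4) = j + 1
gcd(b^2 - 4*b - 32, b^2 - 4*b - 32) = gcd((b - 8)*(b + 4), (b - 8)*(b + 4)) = b^2 - 4*b - 32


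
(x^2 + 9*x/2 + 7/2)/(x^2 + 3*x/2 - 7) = (x + 1)/(x - 2)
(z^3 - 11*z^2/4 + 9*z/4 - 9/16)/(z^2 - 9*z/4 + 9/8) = z - 1/2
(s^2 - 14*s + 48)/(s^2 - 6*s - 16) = (s - 6)/(s + 2)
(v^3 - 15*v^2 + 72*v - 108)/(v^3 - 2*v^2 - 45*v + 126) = (v - 6)/(v + 7)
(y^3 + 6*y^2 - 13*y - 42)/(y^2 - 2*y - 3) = (y^2 + 9*y + 14)/(y + 1)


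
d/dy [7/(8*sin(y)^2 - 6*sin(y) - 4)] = 7*(3 - 8*sin(y))*cos(y)/(2*(3*sin(y) + 2*cos(2*y))^2)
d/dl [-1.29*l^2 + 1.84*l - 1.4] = 1.84 - 2.58*l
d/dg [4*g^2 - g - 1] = 8*g - 1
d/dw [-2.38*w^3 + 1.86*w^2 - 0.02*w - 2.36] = -7.14*w^2 + 3.72*w - 0.02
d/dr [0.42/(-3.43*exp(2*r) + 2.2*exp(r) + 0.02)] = (2.8812*exp(r) - 0.924)*exp(r)/(-3.43*exp(2*r) + 2.2*exp(r) + 0.02)^2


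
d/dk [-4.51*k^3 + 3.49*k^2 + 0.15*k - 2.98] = -13.53*k^2 + 6.98*k + 0.15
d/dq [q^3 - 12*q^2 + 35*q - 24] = 3*q^2 - 24*q + 35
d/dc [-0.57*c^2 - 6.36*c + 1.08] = -1.14*c - 6.36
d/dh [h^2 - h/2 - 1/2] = 2*h - 1/2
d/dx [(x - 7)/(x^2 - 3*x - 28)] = -1/(x^2 + 8*x + 16)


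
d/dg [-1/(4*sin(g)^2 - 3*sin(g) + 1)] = (8*sin(g) - 3)*cos(g)/(4*sin(g)^2 - 3*sin(g) + 1)^2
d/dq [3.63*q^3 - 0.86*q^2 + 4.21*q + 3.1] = 10.89*q^2 - 1.72*q + 4.21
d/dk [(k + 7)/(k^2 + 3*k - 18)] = (k^2 + 3*k - (k + 7)*(2*k + 3) - 18)/(k^2 + 3*k - 18)^2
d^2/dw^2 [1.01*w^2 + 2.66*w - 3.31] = 2.02000000000000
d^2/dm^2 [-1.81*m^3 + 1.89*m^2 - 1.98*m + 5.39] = 3.78 - 10.86*m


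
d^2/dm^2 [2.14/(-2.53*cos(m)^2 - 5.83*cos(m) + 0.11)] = (54.791704*(1 - cos(m)^2)^2 + 94.694358*cos(m)^3 + 102.514346*cos(m)^2 - 188.016334*cos(m) - 201.45532)/(2.53*cos(m)^2 + 5.83*cos(m) - 0.11)^3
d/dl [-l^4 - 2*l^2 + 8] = 4*l*(-l^2 - 1)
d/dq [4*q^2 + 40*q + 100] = 8*q + 40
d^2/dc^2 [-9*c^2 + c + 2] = -18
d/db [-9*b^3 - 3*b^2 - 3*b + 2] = -27*b^2 - 6*b - 3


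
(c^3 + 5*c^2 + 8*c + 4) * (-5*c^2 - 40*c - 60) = -5*c^5 - 65*c^4 - 300*c^3 - 640*c^2 - 640*c - 240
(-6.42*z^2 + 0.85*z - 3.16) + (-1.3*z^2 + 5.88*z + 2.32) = -7.72*z^2 + 6.73*z - 0.84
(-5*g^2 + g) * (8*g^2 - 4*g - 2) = -40*g^4 + 28*g^3 + 6*g^2 - 2*g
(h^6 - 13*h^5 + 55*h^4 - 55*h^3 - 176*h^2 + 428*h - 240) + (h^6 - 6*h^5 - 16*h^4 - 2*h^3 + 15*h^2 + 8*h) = 2*h^6 - 19*h^5 + 39*h^4 - 57*h^3 - 161*h^2 + 436*h - 240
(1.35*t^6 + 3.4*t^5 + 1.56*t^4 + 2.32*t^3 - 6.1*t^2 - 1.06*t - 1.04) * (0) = 0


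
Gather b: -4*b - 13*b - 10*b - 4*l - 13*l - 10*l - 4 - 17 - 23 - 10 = -27*b - 27*l - 54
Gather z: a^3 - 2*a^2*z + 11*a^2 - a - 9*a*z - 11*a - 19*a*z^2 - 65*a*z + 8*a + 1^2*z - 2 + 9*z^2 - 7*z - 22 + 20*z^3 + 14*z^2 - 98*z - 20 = a^3 + 11*a^2 - 4*a + 20*z^3 + z^2*(23 - 19*a) + z*(-2*a^2 - 74*a - 104) - 44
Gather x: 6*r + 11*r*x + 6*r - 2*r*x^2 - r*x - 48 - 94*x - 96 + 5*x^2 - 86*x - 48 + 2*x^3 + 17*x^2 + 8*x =12*r + 2*x^3 + x^2*(22 - 2*r) + x*(10*r - 172) - 192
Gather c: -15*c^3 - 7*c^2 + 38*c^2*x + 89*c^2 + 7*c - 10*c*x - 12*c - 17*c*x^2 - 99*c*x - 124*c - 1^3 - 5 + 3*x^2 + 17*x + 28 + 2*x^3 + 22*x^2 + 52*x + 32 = -15*c^3 + c^2*(38*x + 82) + c*(-17*x^2 - 109*x - 129) + 2*x^3 + 25*x^2 + 69*x + 54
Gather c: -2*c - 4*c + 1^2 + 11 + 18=30 - 6*c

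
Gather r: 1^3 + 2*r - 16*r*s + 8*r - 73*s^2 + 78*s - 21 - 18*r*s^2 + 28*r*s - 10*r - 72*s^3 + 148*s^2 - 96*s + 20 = r*(-18*s^2 + 12*s) - 72*s^3 + 75*s^2 - 18*s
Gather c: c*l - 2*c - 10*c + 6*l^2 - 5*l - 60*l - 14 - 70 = c*(l - 12) + 6*l^2 - 65*l - 84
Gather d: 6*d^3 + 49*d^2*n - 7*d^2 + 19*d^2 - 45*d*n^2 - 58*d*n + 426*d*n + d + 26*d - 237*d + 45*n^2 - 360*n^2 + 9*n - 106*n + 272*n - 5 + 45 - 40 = 6*d^3 + d^2*(49*n + 12) + d*(-45*n^2 + 368*n - 210) - 315*n^2 + 175*n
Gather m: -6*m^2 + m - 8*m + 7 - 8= -6*m^2 - 7*m - 1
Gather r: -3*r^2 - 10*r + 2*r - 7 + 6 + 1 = -3*r^2 - 8*r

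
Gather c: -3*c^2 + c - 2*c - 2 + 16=-3*c^2 - c + 14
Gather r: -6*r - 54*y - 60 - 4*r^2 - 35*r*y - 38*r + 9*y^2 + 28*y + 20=-4*r^2 + r*(-35*y - 44) + 9*y^2 - 26*y - 40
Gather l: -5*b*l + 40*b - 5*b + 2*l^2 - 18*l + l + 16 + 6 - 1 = 35*b + 2*l^2 + l*(-5*b - 17) + 21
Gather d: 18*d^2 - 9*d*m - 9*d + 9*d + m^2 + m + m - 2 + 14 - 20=18*d^2 - 9*d*m + m^2 + 2*m - 8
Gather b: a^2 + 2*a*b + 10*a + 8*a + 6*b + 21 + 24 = a^2 + 18*a + b*(2*a + 6) + 45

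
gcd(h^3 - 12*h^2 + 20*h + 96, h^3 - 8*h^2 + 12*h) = h - 6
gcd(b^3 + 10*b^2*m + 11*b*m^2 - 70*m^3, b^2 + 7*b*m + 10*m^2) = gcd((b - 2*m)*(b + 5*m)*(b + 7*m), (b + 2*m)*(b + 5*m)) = b + 5*m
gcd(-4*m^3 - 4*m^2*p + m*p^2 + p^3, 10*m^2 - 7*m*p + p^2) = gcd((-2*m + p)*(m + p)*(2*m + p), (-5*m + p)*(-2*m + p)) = -2*m + p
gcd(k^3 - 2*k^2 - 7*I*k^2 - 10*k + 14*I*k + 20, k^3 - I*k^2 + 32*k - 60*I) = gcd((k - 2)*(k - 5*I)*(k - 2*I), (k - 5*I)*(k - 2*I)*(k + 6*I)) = k^2 - 7*I*k - 10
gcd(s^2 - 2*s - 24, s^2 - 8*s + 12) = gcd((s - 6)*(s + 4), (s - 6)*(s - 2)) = s - 6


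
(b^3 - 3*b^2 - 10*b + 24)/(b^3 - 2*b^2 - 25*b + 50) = (b^2 - b - 12)/(b^2 - 25)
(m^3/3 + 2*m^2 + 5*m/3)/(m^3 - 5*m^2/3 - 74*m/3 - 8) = m*(m^2 + 6*m + 5)/(3*m^3 - 5*m^2 - 74*m - 24)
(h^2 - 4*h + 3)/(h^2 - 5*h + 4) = (h - 3)/(h - 4)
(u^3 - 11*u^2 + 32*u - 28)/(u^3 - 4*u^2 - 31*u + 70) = (u - 2)/(u + 5)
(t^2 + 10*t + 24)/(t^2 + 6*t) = (t + 4)/t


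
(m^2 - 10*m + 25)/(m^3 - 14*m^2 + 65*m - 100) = 1/(m - 4)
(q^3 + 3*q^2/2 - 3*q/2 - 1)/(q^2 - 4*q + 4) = (2*q^3 + 3*q^2 - 3*q - 2)/(2*(q^2 - 4*q + 4))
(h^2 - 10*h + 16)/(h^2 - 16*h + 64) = (h - 2)/(h - 8)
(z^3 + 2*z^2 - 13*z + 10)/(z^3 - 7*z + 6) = (z + 5)/(z + 3)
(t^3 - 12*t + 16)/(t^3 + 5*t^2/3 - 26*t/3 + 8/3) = 3*(t - 2)/(3*t - 1)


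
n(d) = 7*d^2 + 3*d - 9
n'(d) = 14*d + 3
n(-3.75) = 78.19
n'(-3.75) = -49.50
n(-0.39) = -9.11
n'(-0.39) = -2.46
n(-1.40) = 0.52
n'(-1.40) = -16.60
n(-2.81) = 37.84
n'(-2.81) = -36.34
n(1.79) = 18.80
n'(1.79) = 28.06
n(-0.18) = -9.31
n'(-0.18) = 0.48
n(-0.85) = -6.49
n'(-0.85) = -8.90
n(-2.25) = 19.69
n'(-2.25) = -28.50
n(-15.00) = 1521.00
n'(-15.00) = -207.00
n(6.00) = 261.00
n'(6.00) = 87.00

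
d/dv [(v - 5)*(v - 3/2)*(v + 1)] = 3*v^2 - 11*v + 1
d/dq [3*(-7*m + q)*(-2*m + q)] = -27*m + 6*q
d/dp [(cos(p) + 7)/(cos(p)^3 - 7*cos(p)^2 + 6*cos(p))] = 2*(cos(p)^3 + 7*cos(p)^2 - 49*cos(p) + 21)*sin(p)/((cos(p) - 6)^2*(cos(p) - 1)^2*cos(p)^2)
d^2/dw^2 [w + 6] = 0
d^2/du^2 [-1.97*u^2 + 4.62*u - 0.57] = -3.94000000000000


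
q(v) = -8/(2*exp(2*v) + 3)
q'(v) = 32*exp(2*v)/(2*exp(2*v) + 3)^2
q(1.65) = -0.14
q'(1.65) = 0.26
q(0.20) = -1.34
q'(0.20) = 1.33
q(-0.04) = -1.65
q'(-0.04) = 1.26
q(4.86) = -0.00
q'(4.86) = 0.00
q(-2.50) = -2.65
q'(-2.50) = 0.02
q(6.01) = -0.00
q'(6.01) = 0.00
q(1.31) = -0.26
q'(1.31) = 0.47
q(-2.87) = -2.66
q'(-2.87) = 0.01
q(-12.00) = -2.67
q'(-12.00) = 0.00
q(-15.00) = -2.67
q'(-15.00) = 0.00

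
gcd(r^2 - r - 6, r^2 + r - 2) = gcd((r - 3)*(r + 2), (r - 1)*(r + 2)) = r + 2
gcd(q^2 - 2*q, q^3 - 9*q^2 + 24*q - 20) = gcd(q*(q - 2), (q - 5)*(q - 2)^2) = q - 2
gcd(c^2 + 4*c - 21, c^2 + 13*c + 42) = c + 7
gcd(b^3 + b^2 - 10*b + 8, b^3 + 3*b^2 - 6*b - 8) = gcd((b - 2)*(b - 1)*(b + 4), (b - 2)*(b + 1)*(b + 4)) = b^2 + 2*b - 8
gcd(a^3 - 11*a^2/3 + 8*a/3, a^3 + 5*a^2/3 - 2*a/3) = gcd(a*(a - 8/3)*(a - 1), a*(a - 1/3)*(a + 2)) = a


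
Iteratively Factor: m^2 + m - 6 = (m + 3)*(m - 2)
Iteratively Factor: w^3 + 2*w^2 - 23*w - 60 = (w + 4)*(w^2 - 2*w - 15) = (w + 3)*(w + 4)*(w - 5)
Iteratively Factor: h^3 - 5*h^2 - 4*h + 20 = (h - 5)*(h^2 - 4) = (h - 5)*(h + 2)*(h - 2)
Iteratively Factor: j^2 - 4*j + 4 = (j - 2)*(j - 2)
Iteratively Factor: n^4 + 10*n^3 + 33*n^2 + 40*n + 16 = (n + 4)*(n^3 + 6*n^2 + 9*n + 4) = (n + 4)^2*(n^2 + 2*n + 1) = (n + 1)*(n + 4)^2*(n + 1)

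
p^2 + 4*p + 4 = (p + 2)^2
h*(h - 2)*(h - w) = h^3 - h^2*w - 2*h^2 + 2*h*w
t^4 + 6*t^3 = t^3*(t + 6)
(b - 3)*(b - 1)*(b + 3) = b^3 - b^2 - 9*b + 9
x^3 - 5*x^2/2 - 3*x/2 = x*(x - 3)*(x + 1/2)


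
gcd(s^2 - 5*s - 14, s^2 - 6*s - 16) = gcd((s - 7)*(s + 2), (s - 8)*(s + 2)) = s + 2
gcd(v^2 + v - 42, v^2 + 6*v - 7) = v + 7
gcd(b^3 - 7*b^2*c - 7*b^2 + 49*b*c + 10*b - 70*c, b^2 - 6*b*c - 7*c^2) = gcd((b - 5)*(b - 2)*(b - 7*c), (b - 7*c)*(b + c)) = b - 7*c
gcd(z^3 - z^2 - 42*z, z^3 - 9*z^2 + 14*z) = z^2 - 7*z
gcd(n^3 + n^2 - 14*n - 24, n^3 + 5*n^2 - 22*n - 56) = n^2 - 2*n - 8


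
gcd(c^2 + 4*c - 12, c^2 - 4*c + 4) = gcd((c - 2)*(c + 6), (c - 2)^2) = c - 2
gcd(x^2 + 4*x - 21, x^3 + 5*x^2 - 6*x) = 1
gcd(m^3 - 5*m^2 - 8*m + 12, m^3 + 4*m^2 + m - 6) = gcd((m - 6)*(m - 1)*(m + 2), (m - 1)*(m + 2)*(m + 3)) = m^2 + m - 2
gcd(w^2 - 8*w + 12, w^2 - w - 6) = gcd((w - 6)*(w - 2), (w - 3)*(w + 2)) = 1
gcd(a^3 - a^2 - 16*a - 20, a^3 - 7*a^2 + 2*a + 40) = a^2 - 3*a - 10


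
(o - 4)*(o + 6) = o^2 + 2*o - 24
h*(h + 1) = h^2 + h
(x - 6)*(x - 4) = x^2 - 10*x + 24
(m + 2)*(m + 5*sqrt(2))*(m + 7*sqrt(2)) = m^3 + 2*m^2 + 12*sqrt(2)*m^2 + 24*sqrt(2)*m + 70*m + 140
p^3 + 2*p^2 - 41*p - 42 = (p - 6)*(p + 1)*(p + 7)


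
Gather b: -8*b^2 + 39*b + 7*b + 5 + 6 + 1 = -8*b^2 + 46*b + 12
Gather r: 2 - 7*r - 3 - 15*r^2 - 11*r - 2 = -15*r^2 - 18*r - 3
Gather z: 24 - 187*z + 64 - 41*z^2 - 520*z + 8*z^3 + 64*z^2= 8*z^3 + 23*z^2 - 707*z + 88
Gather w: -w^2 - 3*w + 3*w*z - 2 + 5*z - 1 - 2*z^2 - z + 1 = -w^2 + w*(3*z - 3) - 2*z^2 + 4*z - 2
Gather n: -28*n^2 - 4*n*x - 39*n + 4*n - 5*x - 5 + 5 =-28*n^2 + n*(-4*x - 35) - 5*x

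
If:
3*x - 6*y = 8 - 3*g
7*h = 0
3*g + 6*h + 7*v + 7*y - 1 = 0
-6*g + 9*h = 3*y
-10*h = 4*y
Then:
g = 0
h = 0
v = 1/7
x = 8/3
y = 0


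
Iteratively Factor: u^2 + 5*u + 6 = (u + 3)*(u + 2)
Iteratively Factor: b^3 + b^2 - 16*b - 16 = (b + 1)*(b^2 - 16) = (b + 1)*(b + 4)*(b - 4)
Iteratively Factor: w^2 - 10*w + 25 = (w - 5)*(w - 5)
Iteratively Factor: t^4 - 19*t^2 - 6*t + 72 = (t + 3)*(t^3 - 3*t^2 - 10*t + 24) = (t - 4)*(t + 3)*(t^2 + t - 6) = (t - 4)*(t - 2)*(t + 3)*(t + 3)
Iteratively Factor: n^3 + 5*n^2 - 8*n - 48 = (n - 3)*(n^2 + 8*n + 16) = (n - 3)*(n + 4)*(n + 4)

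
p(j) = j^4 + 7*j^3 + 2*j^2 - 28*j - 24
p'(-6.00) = -160.00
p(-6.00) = 0.00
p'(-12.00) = -3964.00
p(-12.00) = 9240.00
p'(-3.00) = 41.00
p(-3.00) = -30.00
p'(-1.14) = -11.19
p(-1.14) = 1.84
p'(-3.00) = 41.00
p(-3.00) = -30.00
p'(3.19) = 328.31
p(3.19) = 237.82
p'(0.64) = -15.79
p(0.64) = -39.10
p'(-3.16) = 42.84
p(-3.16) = -36.72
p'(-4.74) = -1.13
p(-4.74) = -87.03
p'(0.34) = -24.06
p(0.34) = -33.00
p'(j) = 4*j^3 + 21*j^2 + 4*j - 28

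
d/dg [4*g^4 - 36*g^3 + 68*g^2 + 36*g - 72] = 16*g^3 - 108*g^2 + 136*g + 36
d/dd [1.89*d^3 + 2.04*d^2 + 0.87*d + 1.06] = 5.67*d^2 + 4.08*d + 0.87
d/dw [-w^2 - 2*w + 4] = -2*w - 2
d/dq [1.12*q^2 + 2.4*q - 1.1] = 2.24*q + 2.4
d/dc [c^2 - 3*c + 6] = 2*c - 3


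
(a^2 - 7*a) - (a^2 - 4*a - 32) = 32 - 3*a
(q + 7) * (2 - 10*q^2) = -10*q^3 - 70*q^2 + 2*q + 14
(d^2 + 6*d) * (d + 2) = d^3 + 8*d^2 + 12*d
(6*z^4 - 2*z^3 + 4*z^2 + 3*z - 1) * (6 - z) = -6*z^5 + 38*z^4 - 16*z^3 + 21*z^2 + 19*z - 6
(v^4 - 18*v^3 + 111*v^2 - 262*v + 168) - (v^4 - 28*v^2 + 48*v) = -18*v^3 + 139*v^2 - 310*v + 168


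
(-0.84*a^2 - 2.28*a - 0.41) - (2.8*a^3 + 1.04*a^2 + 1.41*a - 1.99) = -2.8*a^3 - 1.88*a^2 - 3.69*a + 1.58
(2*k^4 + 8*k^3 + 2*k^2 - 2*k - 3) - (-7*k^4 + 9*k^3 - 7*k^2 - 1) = 9*k^4 - k^3 + 9*k^2 - 2*k - 2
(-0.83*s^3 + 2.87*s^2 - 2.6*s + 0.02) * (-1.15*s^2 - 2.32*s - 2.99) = 0.9545*s^5 - 1.3749*s^4 - 1.1867*s^3 - 2.5723*s^2 + 7.7276*s - 0.0598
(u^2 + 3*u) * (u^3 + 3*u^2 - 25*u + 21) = u^5 + 6*u^4 - 16*u^3 - 54*u^2 + 63*u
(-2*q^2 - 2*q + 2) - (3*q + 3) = -2*q^2 - 5*q - 1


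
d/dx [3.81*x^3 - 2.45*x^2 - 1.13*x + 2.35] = 11.43*x^2 - 4.9*x - 1.13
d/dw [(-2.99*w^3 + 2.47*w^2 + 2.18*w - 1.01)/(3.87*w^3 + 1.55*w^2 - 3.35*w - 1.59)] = (-14.1934*w^4 + 3.1598*w^3 + 14.3349*w^2 - 4.7236*w - 6.8497)/(14.9769*w^6 + 11.997*w^5 - 23.5265*w^4 - 22.6916*w^3 + 6.2935*w^2 + 10.653*w + 2.5281)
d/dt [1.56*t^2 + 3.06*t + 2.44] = 3.12*t + 3.06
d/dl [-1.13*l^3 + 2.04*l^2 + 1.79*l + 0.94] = -3.39*l^2 + 4.08*l + 1.79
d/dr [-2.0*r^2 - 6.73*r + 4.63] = -4.0*r - 6.73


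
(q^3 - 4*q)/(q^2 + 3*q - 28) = q*(q^2 - 4)/(q^2 + 3*q - 28)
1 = 1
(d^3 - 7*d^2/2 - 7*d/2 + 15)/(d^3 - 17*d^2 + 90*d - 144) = (d^2 - d/2 - 5)/(d^2 - 14*d + 48)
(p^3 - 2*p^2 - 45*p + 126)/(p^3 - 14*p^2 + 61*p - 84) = (p^2 + p - 42)/(p^2 - 11*p + 28)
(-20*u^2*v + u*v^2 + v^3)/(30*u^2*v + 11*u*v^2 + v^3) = (-4*u + v)/(6*u + v)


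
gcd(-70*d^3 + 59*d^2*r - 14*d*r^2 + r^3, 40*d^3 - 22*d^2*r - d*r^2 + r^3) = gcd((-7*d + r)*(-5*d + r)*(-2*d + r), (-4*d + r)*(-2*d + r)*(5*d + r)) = -2*d + r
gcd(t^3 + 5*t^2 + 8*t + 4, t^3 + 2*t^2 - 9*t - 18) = t + 2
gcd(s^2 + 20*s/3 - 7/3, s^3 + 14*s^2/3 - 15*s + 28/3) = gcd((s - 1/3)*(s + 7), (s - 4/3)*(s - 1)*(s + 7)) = s + 7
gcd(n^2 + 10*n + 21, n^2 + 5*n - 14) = n + 7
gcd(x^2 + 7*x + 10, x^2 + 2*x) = x + 2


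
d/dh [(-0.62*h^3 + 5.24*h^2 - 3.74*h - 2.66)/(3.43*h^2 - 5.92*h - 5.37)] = (-2.1266*h^4 + 7.34079999999999*h^3 - 8.20440000000001*h^2 - 38.03*h + 4.3366)/(11.7649*h^4 - 40.6112*h^3 - 1.7918*h^2 + 63.5808*h + 28.8369)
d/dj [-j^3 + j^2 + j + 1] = -3*j^2 + 2*j + 1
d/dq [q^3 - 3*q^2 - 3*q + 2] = 3*q^2 - 6*q - 3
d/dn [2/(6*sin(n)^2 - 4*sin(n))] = 2*(-3/tan(n) + cos(n)/sin(n)^2)/(3*sin(n) - 2)^2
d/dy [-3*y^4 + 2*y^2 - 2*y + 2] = -12*y^3 + 4*y - 2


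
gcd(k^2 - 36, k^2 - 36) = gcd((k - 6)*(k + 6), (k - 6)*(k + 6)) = k^2 - 36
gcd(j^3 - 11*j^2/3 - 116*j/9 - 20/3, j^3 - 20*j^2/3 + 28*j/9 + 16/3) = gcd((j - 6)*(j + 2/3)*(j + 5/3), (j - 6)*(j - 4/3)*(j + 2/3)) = j^2 - 16*j/3 - 4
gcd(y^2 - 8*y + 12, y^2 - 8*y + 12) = y^2 - 8*y + 12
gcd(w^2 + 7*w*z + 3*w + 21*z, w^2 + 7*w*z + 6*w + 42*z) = w + 7*z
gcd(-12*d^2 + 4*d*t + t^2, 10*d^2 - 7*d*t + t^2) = -2*d + t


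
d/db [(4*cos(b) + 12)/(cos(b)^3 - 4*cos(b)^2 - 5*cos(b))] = 2*(-45*cos(b) + 5*cos(2*b) + cos(3*b) - 25)*sin(b)/((cos(b) - 5)^2*(cos(b) + 1)^2*cos(b)^2)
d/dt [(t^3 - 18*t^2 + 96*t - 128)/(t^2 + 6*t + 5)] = (t^4 + 12*t^3 - 189*t^2 + 76*t + 1248)/(t^4 + 12*t^3 + 46*t^2 + 60*t + 25)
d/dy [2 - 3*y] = -3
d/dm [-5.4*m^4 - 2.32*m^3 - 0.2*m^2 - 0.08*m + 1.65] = -21.6*m^3 - 6.96*m^2 - 0.4*m - 0.08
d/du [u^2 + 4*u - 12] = 2*u + 4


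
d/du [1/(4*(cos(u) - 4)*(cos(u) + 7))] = (2*cos(u) + 3)*sin(u)/(4*(cos(u) - 4)^2*(cos(u) + 7)^2)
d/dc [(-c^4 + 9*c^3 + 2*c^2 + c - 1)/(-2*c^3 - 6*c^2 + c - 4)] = (2*c^6 + 12*c^5 - 53*c^4 + 38*c^3 - 106*c^2 - 28*c - 3)/(4*c^6 + 24*c^5 + 32*c^4 + 4*c^3 + 49*c^2 - 8*c + 16)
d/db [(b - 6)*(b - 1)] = 2*b - 7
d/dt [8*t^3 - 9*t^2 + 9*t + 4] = 24*t^2 - 18*t + 9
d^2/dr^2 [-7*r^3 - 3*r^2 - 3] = -42*r - 6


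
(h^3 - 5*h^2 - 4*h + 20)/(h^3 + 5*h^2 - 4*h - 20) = (h - 5)/(h + 5)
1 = 1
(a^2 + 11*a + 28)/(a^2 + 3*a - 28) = (a + 4)/(a - 4)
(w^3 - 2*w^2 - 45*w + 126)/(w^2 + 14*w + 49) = (w^2 - 9*w + 18)/(w + 7)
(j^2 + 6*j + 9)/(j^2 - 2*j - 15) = (j + 3)/(j - 5)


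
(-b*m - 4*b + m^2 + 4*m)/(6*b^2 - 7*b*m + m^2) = (-m - 4)/(6*b - m)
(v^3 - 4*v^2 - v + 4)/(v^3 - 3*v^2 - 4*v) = (v - 1)/v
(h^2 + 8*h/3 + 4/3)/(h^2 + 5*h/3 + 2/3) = (h + 2)/(h + 1)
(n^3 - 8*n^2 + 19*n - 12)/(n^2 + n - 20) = (n^2 - 4*n + 3)/(n + 5)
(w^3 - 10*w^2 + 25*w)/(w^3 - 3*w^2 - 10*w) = (w - 5)/(w + 2)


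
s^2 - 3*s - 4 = (s - 4)*(s + 1)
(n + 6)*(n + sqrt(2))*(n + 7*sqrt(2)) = n^3 + 6*n^2 + 8*sqrt(2)*n^2 + 14*n + 48*sqrt(2)*n + 84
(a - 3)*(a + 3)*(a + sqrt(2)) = a^3 + sqrt(2)*a^2 - 9*a - 9*sqrt(2)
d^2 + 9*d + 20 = (d + 4)*(d + 5)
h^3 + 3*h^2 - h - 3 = (h - 1)*(h + 1)*(h + 3)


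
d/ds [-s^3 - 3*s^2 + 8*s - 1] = -3*s^2 - 6*s + 8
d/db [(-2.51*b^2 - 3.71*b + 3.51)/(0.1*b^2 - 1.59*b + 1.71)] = (4.3619*b^2 - 9.2862*b - 0.7632)/(0.01*b^4 - 0.318*b^3 + 2.8701*b^2 - 5.4378*b + 2.9241)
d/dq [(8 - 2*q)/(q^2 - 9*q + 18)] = 2*(q^2 - 8*q + 18)/(q^4 - 18*q^3 + 117*q^2 - 324*q + 324)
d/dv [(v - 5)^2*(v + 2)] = (v - 5)*(3*v - 1)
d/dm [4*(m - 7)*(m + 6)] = 8*m - 4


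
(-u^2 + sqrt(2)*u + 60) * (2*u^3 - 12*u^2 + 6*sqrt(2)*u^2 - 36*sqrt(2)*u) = -2*u^5 - 4*sqrt(2)*u^4 + 12*u^4 + 24*sqrt(2)*u^3 + 132*u^3 - 792*u^2 + 360*sqrt(2)*u^2 - 2160*sqrt(2)*u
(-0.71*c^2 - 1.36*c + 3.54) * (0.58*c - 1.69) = -0.4118*c^3 + 0.4111*c^2 + 4.3516*c - 5.9826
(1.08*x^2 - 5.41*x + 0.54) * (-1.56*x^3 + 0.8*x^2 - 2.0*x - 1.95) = -1.6848*x^5 + 9.3036*x^4 - 7.3304*x^3 + 9.146*x^2 + 9.4695*x - 1.053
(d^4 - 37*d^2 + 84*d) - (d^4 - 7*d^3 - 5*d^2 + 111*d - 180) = 7*d^3 - 32*d^2 - 27*d + 180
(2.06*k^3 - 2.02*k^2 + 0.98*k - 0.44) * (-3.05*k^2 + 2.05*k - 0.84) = -6.283*k^5 + 10.384*k^4 - 8.8604*k^3 + 5.0478*k^2 - 1.7252*k + 0.3696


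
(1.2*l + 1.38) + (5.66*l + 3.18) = 6.86*l + 4.56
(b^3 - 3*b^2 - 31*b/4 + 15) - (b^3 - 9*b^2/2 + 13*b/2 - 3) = 3*b^2/2 - 57*b/4 + 18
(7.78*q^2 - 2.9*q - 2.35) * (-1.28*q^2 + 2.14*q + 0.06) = -9.9584*q^4 + 20.3612*q^3 - 2.7312*q^2 - 5.203*q - 0.141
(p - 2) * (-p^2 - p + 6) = -p^3 + p^2 + 8*p - 12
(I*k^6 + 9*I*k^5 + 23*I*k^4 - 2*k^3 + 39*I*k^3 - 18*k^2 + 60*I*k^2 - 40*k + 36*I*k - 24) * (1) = I*k^6 + 9*I*k^5 + 23*I*k^4 - 2*k^3 + 39*I*k^3 - 18*k^2 + 60*I*k^2 - 40*k + 36*I*k - 24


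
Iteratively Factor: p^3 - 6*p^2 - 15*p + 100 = (p - 5)*(p^2 - p - 20) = (p - 5)^2*(p + 4)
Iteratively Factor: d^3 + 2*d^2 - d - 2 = (d - 1)*(d^2 + 3*d + 2) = (d - 1)*(d + 2)*(d + 1)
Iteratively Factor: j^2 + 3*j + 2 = (j + 1)*(j + 2)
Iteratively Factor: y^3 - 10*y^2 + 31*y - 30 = (y - 2)*(y^2 - 8*y + 15) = (y - 5)*(y - 2)*(y - 3)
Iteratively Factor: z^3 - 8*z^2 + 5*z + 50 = (z + 2)*(z^2 - 10*z + 25) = (z - 5)*(z + 2)*(z - 5)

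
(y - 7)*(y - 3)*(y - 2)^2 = y^4 - 14*y^3 + 65*y^2 - 124*y + 84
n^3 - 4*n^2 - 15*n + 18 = (n - 6)*(n - 1)*(n + 3)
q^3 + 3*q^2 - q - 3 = (q - 1)*(q + 1)*(q + 3)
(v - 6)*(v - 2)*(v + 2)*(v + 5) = v^4 - v^3 - 34*v^2 + 4*v + 120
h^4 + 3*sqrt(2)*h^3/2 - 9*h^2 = h^2*(h - 3*sqrt(2)/2)*(h + 3*sqrt(2))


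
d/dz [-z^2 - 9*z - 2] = -2*z - 9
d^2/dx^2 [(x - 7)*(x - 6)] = 2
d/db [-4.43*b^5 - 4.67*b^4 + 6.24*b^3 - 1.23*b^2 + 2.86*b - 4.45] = -22.15*b^4 - 18.68*b^3 + 18.72*b^2 - 2.46*b + 2.86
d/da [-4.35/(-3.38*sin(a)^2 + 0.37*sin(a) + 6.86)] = (1.6095 - 29.406*sin(a))*cos(a)/(-3.38*sin(a)^2 + 0.37*sin(a) + 6.86)^2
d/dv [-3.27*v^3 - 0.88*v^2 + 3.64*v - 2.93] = -9.81*v^2 - 1.76*v + 3.64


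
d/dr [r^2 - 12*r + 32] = 2*r - 12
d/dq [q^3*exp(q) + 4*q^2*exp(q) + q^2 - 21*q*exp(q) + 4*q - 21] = q^3*exp(q) + 7*q^2*exp(q) - 13*q*exp(q) + 2*q - 21*exp(q) + 4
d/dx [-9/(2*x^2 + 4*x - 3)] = 36*(x + 1)/(2*x^2 + 4*x - 3)^2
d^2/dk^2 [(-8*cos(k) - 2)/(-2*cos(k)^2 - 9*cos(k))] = 2*(56*sin(k)^4/cos(k)^3 + 16*sin(k)^2 - 38 + 55/cos(k) + 108/cos(k)^2 + 106/cos(k)^3)/(2*cos(k) + 9)^3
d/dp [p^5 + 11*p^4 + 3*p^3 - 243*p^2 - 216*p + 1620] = 5*p^4 + 44*p^3 + 9*p^2 - 486*p - 216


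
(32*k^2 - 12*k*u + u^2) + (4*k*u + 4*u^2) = 32*k^2 - 8*k*u + 5*u^2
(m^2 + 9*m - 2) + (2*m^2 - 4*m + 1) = 3*m^2 + 5*m - 1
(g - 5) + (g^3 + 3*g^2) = g^3 + 3*g^2 + g - 5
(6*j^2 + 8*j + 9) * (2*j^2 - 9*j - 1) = 12*j^4 - 38*j^3 - 60*j^2 - 89*j - 9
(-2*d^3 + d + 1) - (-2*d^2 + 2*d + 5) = -2*d^3 + 2*d^2 - d - 4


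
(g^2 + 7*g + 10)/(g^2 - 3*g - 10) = (g + 5)/(g - 5)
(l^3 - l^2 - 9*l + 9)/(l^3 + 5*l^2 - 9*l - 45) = (l - 1)/(l + 5)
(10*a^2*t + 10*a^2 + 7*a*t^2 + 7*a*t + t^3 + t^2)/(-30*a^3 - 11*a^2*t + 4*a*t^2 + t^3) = (t + 1)/(-3*a + t)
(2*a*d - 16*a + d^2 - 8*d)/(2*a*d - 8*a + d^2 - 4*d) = (d - 8)/(d - 4)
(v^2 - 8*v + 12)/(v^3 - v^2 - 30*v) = (v - 2)/(v*(v + 5))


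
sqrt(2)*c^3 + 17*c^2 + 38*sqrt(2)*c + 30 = (c + 3*sqrt(2))*(c + 5*sqrt(2))*(sqrt(2)*c + 1)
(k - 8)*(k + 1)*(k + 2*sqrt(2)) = k^3 - 7*k^2 + 2*sqrt(2)*k^2 - 14*sqrt(2)*k - 8*k - 16*sqrt(2)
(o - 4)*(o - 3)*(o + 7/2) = o^3 - 7*o^2/2 - 25*o/2 + 42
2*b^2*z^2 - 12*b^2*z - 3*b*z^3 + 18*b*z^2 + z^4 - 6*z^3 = z*(-2*b + z)*(-b + z)*(z - 6)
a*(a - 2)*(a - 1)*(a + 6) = a^4 + 3*a^3 - 16*a^2 + 12*a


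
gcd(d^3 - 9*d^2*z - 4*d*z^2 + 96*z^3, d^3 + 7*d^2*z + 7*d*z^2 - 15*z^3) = d + 3*z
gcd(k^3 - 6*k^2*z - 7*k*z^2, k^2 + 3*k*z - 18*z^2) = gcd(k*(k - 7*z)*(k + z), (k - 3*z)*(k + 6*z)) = 1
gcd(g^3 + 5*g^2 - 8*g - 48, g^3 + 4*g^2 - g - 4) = g + 4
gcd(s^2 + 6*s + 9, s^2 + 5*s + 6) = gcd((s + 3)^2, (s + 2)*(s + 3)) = s + 3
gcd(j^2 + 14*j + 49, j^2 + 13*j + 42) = j + 7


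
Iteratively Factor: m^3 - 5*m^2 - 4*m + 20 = (m - 2)*(m^2 - 3*m - 10) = (m - 2)*(m + 2)*(m - 5)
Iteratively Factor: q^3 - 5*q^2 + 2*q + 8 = (q - 2)*(q^2 - 3*q - 4) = (q - 4)*(q - 2)*(q + 1)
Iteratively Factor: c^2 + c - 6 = (c - 2)*(c + 3)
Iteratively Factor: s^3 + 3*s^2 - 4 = (s - 1)*(s^2 + 4*s + 4) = (s - 1)*(s + 2)*(s + 2)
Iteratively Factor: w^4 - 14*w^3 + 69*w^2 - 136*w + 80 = (w - 1)*(w^3 - 13*w^2 + 56*w - 80) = (w - 4)*(w - 1)*(w^2 - 9*w + 20) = (w - 4)^2*(w - 1)*(w - 5)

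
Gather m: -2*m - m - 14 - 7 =-3*m - 21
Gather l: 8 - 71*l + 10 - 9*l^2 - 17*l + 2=-9*l^2 - 88*l + 20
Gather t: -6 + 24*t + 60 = 24*t + 54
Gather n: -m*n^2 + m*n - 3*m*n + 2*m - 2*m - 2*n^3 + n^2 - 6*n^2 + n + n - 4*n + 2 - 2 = -2*n^3 + n^2*(-m - 5) + n*(-2*m - 2)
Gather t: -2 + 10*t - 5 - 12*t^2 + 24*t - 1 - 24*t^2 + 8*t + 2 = -36*t^2 + 42*t - 6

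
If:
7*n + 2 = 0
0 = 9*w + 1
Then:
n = -2/7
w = -1/9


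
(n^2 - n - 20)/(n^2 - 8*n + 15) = (n + 4)/(n - 3)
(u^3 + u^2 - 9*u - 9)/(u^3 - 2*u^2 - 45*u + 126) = (u^2 + 4*u + 3)/(u^2 + u - 42)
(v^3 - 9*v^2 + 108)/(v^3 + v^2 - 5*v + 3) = (v^2 - 12*v + 36)/(v^2 - 2*v + 1)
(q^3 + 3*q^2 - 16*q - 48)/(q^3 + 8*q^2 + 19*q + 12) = (q - 4)/(q + 1)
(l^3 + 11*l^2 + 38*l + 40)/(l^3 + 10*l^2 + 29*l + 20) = (l + 2)/(l + 1)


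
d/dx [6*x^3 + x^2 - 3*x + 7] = 18*x^2 + 2*x - 3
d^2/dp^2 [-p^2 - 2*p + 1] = -2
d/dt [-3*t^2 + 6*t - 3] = 6 - 6*t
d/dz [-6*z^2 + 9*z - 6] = 9 - 12*z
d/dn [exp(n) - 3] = exp(n)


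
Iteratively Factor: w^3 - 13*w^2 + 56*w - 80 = (w - 5)*(w^2 - 8*w + 16) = (w - 5)*(w - 4)*(w - 4)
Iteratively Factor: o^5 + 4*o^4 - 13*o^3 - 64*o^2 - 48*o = (o + 3)*(o^4 + o^3 - 16*o^2 - 16*o) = (o - 4)*(o + 3)*(o^3 + 5*o^2 + 4*o) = (o - 4)*(o + 1)*(o + 3)*(o^2 + 4*o) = (o - 4)*(o + 1)*(o + 3)*(o + 4)*(o)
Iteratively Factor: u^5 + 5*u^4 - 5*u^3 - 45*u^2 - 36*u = (u)*(u^4 + 5*u^3 - 5*u^2 - 45*u - 36) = u*(u + 4)*(u^3 + u^2 - 9*u - 9) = u*(u - 3)*(u + 4)*(u^2 + 4*u + 3) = u*(u - 3)*(u + 3)*(u + 4)*(u + 1)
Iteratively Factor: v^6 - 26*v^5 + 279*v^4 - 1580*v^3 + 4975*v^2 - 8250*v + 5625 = (v - 5)*(v^5 - 21*v^4 + 174*v^3 - 710*v^2 + 1425*v - 1125) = (v - 5)^2*(v^4 - 16*v^3 + 94*v^2 - 240*v + 225) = (v - 5)^2*(v - 3)*(v^3 - 13*v^2 + 55*v - 75) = (v - 5)^3*(v - 3)*(v^2 - 8*v + 15) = (v - 5)^4*(v - 3)*(v - 3)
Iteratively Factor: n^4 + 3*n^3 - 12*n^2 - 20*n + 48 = (n - 2)*(n^3 + 5*n^2 - 2*n - 24) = (n - 2)*(n + 4)*(n^2 + n - 6) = (n - 2)^2*(n + 4)*(n + 3)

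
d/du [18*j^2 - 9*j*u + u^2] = -9*j + 2*u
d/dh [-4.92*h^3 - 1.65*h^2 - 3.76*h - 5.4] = -14.76*h^2 - 3.3*h - 3.76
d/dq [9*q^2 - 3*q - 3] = 18*q - 3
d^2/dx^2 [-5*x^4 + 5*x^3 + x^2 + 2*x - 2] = -60*x^2 + 30*x + 2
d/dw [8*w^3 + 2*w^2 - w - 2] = 24*w^2 + 4*w - 1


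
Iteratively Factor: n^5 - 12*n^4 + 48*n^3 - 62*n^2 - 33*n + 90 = (n - 5)*(n^4 - 7*n^3 + 13*n^2 + 3*n - 18) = (n - 5)*(n + 1)*(n^3 - 8*n^2 + 21*n - 18) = (n - 5)*(n - 2)*(n + 1)*(n^2 - 6*n + 9) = (n - 5)*(n - 3)*(n - 2)*(n + 1)*(n - 3)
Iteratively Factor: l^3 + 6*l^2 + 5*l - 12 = (l - 1)*(l^2 + 7*l + 12) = (l - 1)*(l + 3)*(l + 4)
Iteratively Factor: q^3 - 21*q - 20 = (q - 5)*(q^2 + 5*q + 4) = (q - 5)*(q + 1)*(q + 4)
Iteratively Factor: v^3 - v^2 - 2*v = (v - 2)*(v^2 + v) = v*(v - 2)*(v + 1)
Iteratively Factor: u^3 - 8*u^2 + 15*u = (u - 3)*(u^2 - 5*u) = (u - 5)*(u - 3)*(u)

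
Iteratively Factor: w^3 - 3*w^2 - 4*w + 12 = (w - 3)*(w^2 - 4) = (w - 3)*(w + 2)*(w - 2)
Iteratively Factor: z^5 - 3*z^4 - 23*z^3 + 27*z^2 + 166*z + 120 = (z + 3)*(z^4 - 6*z^3 - 5*z^2 + 42*z + 40) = (z + 1)*(z + 3)*(z^3 - 7*z^2 + 2*z + 40) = (z + 1)*(z + 2)*(z + 3)*(z^2 - 9*z + 20) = (z - 4)*(z + 1)*(z + 2)*(z + 3)*(z - 5)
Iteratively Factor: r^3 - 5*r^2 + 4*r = (r - 4)*(r^2 - r) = (r - 4)*(r - 1)*(r)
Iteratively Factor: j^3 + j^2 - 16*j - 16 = (j - 4)*(j^2 + 5*j + 4) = (j - 4)*(j + 1)*(j + 4)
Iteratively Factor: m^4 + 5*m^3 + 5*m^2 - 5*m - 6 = (m + 3)*(m^3 + 2*m^2 - m - 2) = (m + 1)*(m + 3)*(m^2 + m - 2) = (m - 1)*(m + 1)*(m + 3)*(m + 2)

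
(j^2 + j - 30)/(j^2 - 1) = (j^2 + j - 30)/(j^2 - 1)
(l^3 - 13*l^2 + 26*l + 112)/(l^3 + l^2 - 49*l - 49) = (l^2 - 6*l - 16)/(l^2 + 8*l + 7)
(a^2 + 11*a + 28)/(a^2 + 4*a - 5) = (a^2 + 11*a + 28)/(a^2 + 4*a - 5)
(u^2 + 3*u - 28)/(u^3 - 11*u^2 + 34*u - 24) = (u + 7)/(u^2 - 7*u + 6)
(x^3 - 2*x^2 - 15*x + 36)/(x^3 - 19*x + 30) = (x^2 + x - 12)/(x^2 + 3*x - 10)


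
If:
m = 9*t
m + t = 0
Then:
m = 0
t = 0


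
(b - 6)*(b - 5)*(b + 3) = b^3 - 8*b^2 - 3*b + 90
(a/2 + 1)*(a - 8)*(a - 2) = a^3/2 - 4*a^2 - 2*a + 16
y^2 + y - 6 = (y - 2)*(y + 3)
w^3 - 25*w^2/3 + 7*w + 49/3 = (w - 7)*(w - 7/3)*(w + 1)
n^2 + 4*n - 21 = (n - 3)*(n + 7)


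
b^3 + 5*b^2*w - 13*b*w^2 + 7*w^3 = (b - w)^2*(b + 7*w)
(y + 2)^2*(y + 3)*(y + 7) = y^4 + 14*y^3 + 65*y^2 + 124*y + 84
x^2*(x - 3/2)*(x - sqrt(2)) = x^4 - 3*x^3/2 - sqrt(2)*x^3 + 3*sqrt(2)*x^2/2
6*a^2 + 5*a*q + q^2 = (2*a + q)*(3*a + q)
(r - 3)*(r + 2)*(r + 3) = r^3 + 2*r^2 - 9*r - 18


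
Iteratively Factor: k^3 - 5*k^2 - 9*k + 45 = (k + 3)*(k^2 - 8*k + 15) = (k - 3)*(k + 3)*(k - 5)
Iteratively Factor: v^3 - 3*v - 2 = (v + 1)*(v^2 - v - 2) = (v - 2)*(v + 1)*(v + 1)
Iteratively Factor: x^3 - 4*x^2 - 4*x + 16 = (x - 2)*(x^2 - 2*x - 8) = (x - 4)*(x - 2)*(x + 2)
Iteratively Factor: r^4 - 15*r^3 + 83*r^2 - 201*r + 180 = (r - 4)*(r^3 - 11*r^2 + 39*r - 45) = (r - 4)*(r - 3)*(r^2 - 8*r + 15) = (r - 4)*(r - 3)^2*(r - 5)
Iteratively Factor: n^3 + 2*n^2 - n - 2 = (n + 2)*(n^2 - 1) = (n + 1)*(n + 2)*(n - 1)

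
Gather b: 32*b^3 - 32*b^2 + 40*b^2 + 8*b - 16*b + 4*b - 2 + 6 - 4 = 32*b^3 + 8*b^2 - 4*b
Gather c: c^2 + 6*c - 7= c^2 + 6*c - 7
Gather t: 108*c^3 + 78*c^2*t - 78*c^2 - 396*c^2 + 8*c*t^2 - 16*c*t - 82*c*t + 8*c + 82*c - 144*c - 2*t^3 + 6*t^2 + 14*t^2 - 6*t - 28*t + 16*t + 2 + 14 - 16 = 108*c^3 - 474*c^2 - 54*c - 2*t^3 + t^2*(8*c + 20) + t*(78*c^2 - 98*c - 18)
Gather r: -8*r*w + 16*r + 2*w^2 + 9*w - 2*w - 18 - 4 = r*(16 - 8*w) + 2*w^2 + 7*w - 22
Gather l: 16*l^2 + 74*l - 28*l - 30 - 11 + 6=16*l^2 + 46*l - 35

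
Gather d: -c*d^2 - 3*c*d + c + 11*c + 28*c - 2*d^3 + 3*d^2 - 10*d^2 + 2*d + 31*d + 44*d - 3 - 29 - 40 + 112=40*c - 2*d^3 + d^2*(-c - 7) + d*(77 - 3*c) + 40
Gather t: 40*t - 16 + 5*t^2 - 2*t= 5*t^2 + 38*t - 16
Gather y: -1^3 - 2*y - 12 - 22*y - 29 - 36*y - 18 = -60*y - 60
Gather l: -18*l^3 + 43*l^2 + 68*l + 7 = -18*l^3 + 43*l^2 + 68*l + 7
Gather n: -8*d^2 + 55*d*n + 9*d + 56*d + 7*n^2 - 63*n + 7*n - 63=-8*d^2 + 65*d + 7*n^2 + n*(55*d - 56) - 63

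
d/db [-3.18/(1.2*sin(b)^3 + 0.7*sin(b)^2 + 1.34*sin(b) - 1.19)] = (11.448*sin(b)^2 + 4.452*sin(b) + 4.2612)*cos(b)/(1.2*sin(b)^3 + 0.7*sin(b)^2 + 1.34*sin(b) - 1.19)^2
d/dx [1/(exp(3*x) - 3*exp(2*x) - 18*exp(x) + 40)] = 3*(-exp(2*x) + 2*exp(x) + 6)*exp(x)/(exp(3*x) - 3*exp(2*x) - 18*exp(x) + 40)^2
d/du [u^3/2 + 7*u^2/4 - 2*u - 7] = 3*u^2/2 + 7*u/2 - 2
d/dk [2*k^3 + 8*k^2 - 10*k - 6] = 6*k^2 + 16*k - 10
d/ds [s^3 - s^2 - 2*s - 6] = 3*s^2 - 2*s - 2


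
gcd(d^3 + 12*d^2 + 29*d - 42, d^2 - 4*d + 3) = d - 1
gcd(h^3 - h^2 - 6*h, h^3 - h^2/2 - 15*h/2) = h^2 - 3*h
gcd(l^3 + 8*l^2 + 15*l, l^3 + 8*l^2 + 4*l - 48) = 1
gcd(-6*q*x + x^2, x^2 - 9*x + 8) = 1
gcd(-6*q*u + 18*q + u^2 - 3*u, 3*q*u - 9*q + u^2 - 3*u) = u - 3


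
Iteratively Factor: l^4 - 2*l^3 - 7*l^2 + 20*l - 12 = (l - 1)*(l^3 - l^2 - 8*l + 12) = (l - 2)*(l - 1)*(l^2 + l - 6) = (l - 2)*(l - 1)*(l + 3)*(l - 2)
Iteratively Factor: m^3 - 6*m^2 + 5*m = (m - 5)*(m^2 - m) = (m - 5)*(m - 1)*(m)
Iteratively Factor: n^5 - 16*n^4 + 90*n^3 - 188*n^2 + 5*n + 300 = (n - 4)*(n^4 - 12*n^3 + 42*n^2 - 20*n - 75) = (n - 4)*(n - 3)*(n^3 - 9*n^2 + 15*n + 25) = (n - 5)*(n - 4)*(n - 3)*(n^2 - 4*n - 5) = (n - 5)*(n - 4)*(n - 3)*(n + 1)*(n - 5)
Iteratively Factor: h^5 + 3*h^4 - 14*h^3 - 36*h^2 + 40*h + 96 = (h + 4)*(h^4 - h^3 - 10*h^2 + 4*h + 24) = (h - 2)*(h + 4)*(h^3 + h^2 - 8*h - 12) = (h - 2)*(h + 2)*(h + 4)*(h^2 - h - 6) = (h - 2)*(h + 2)^2*(h + 4)*(h - 3)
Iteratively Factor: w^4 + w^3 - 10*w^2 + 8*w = (w - 1)*(w^3 + 2*w^2 - 8*w) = (w - 1)*(w + 4)*(w^2 - 2*w) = (w - 2)*(w - 1)*(w + 4)*(w)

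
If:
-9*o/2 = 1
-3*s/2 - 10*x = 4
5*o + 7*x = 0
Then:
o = -2/9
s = -704/189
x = 10/63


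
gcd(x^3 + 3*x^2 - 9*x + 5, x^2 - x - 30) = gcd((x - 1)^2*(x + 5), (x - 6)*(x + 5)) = x + 5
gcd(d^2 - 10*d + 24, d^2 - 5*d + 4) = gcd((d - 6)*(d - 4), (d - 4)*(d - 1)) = d - 4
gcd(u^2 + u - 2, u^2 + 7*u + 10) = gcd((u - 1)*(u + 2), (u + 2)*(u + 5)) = u + 2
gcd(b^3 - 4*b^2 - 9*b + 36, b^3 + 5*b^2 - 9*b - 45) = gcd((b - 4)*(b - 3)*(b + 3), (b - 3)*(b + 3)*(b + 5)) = b^2 - 9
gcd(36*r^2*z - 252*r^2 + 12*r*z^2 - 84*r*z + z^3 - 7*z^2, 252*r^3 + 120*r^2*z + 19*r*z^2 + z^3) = 36*r^2 + 12*r*z + z^2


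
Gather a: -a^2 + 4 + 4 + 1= 9 - a^2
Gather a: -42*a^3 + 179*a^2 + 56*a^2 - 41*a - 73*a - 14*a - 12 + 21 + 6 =-42*a^3 + 235*a^2 - 128*a + 15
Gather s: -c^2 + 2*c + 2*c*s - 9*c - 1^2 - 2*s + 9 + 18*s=-c^2 - 7*c + s*(2*c + 16) + 8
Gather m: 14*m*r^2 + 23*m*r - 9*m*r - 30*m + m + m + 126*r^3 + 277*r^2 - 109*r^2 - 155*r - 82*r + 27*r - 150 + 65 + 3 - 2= m*(14*r^2 + 14*r - 28) + 126*r^3 + 168*r^2 - 210*r - 84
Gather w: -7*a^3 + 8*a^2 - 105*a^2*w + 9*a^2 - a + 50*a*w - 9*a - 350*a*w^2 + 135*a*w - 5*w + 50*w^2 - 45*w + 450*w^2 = -7*a^3 + 17*a^2 - 10*a + w^2*(500 - 350*a) + w*(-105*a^2 + 185*a - 50)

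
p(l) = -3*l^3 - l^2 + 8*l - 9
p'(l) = -9*l^2 - 2*l + 8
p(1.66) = -12.20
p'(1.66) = -20.12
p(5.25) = -428.67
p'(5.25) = -250.56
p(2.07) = -23.33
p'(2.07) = -34.70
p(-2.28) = 3.12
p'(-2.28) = -34.23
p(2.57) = -45.97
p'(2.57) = -56.58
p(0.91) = -4.81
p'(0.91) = -1.27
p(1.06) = -5.22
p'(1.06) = -4.23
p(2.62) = -48.86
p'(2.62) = -59.02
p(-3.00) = 39.00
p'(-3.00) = -67.00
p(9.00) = -2205.00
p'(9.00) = -739.00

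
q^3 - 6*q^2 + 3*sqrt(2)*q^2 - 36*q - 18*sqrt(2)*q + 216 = (q - 6)*(q - 3*sqrt(2))*(q + 6*sqrt(2))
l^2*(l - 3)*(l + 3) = l^4 - 9*l^2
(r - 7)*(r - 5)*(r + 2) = r^3 - 10*r^2 + 11*r + 70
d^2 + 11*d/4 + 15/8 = (d + 5/4)*(d + 3/2)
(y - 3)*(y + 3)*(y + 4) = y^3 + 4*y^2 - 9*y - 36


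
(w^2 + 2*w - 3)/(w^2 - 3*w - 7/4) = 4*(-w^2 - 2*w + 3)/(-4*w^2 + 12*w + 7)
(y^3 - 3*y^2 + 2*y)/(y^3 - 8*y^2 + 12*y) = (y - 1)/(y - 6)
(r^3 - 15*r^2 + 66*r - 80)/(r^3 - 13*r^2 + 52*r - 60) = (r - 8)/(r - 6)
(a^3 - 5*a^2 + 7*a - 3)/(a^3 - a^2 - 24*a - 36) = (-a^3 + 5*a^2 - 7*a + 3)/(-a^3 + a^2 + 24*a + 36)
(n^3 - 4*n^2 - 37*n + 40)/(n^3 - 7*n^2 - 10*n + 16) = (n + 5)/(n + 2)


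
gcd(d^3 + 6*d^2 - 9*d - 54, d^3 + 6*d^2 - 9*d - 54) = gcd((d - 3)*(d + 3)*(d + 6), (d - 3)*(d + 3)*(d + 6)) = d^3 + 6*d^2 - 9*d - 54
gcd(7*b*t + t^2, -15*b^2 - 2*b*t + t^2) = 1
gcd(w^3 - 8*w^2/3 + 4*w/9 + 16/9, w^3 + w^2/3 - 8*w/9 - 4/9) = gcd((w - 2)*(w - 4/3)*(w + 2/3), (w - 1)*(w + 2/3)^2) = w + 2/3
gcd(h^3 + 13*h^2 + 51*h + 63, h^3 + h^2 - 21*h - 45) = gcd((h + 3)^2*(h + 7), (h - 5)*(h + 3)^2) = h^2 + 6*h + 9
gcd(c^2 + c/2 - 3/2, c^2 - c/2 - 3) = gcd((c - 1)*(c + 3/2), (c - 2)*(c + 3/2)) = c + 3/2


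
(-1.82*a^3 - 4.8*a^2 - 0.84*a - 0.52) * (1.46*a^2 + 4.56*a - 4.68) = -2.6572*a^5 - 15.3072*a^4 - 14.5968*a^3 + 17.8744*a^2 + 1.56*a + 2.4336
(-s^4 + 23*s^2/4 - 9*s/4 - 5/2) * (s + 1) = -s^5 - s^4 + 23*s^3/4 + 7*s^2/2 - 19*s/4 - 5/2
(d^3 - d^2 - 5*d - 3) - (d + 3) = d^3 - d^2 - 6*d - 6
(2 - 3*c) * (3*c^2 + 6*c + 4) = -9*c^3 - 12*c^2 + 8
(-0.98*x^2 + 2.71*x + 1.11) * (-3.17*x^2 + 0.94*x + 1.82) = 3.1066*x^4 - 9.5119*x^3 - 2.7549*x^2 + 5.9756*x + 2.0202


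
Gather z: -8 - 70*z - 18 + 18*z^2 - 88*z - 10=18*z^2 - 158*z - 36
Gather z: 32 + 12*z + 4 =12*z + 36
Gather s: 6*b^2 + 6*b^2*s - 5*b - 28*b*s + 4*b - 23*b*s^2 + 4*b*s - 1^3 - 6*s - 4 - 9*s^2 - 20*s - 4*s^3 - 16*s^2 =6*b^2 - b - 4*s^3 + s^2*(-23*b - 25) + s*(6*b^2 - 24*b - 26) - 5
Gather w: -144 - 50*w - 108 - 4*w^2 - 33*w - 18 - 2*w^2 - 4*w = -6*w^2 - 87*w - 270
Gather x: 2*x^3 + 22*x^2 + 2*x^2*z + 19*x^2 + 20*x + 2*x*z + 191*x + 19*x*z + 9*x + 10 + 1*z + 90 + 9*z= 2*x^3 + x^2*(2*z + 41) + x*(21*z + 220) + 10*z + 100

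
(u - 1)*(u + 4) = u^2 + 3*u - 4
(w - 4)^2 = w^2 - 8*w + 16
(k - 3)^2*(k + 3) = k^3 - 3*k^2 - 9*k + 27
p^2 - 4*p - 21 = (p - 7)*(p + 3)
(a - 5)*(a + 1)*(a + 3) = a^3 - a^2 - 17*a - 15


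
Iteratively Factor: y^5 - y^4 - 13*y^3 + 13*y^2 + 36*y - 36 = (y + 3)*(y^4 - 4*y^3 - y^2 + 16*y - 12) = (y - 3)*(y + 3)*(y^3 - y^2 - 4*y + 4) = (y - 3)*(y - 1)*(y + 3)*(y^2 - 4) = (y - 3)*(y - 1)*(y + 2)*(y + 3)*(y - 2)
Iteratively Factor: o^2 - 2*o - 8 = (o - 4)*(o + 2)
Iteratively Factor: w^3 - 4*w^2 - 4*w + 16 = (w - 4)*(w^2 - 4) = (w - 4)*(w - 2)*(w + 2)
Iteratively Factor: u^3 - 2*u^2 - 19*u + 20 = (u + 4)*(u^2 - 6*u + 5) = (u - 1)*(u + 4)*(u - 5)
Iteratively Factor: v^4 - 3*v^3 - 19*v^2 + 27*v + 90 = (v - 5)*(v^3 + 2*v^2 - 9*v - 18) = (v - 5)*(v + 3)*(v^2 - v - 6) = (v - 5)*(v + 2)*(v + 3)*(v - 3)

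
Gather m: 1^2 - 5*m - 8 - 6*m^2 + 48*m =-6*m^2 + 43*m - 7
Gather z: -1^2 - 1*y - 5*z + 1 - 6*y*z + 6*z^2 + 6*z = -y + 6*z^2 + z*(1 - 6*y)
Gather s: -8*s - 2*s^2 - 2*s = -2*s^2 - 10*s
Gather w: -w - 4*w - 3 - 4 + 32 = 25 - 5*w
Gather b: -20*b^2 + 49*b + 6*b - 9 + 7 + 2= -20*b^2 + 55*b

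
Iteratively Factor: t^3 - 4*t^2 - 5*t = (t - 5)*(t^2 + t) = (t - 5)*(t + 1)*(t)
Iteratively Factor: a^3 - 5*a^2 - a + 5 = (a + 1)*(a^2 - 6*a + 5) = (a - 1)*(a + 1)*(a - 5)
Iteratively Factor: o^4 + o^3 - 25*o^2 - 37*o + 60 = (o - 1)*(o^3 + 2*o^2 - 23*o - 60) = (o - 1)*(o + 3)*(o^2 - o - 20) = (o - 1)*(o + 3)*(o + 4)*(o - 5)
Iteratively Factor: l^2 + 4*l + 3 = (l + 3)*(l + 1)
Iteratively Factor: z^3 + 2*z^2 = (z)*(z^2 + 2*z) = z^2*(z + 2)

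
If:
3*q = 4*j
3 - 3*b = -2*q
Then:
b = 2*q/3 + 1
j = 3*q/4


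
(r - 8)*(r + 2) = r^2 - 6*r - 16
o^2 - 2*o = o*(o - 2)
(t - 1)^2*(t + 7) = t^3 + 5*t^2 - 13*t + 7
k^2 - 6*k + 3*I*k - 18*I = (k - 6)*(k + 3*I)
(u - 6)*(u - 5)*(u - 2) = u^3 - 13*u^2 + 52*u - 60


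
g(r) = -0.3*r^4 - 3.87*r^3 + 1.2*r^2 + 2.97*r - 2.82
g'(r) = -1.2*r^3 - 11.61*r^2 + 2.4*r + 2.97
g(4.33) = -387.09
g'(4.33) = -301.73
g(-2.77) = 62.75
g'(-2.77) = -67.26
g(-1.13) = 0.45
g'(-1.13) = -12.84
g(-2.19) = 30.18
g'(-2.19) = -45.36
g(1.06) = -3.31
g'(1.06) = -8.96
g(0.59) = -1.48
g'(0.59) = 0.10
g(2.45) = -56.06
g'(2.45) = -78.49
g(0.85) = -1.96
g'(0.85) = -4.12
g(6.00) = -1166.52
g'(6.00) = -659.79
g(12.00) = -12702.54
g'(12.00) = -3713.67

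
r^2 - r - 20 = (r - 5)*(r + 4)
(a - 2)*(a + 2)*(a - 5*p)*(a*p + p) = a^4*p - 5*a^3*p^2 + a^3*p - 5*a^2*p^2 - 4*a^2*p + 20*a*p^2 - 4*a*p + 20*p^2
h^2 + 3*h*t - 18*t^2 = (h - 3*t)*(h + 6*t)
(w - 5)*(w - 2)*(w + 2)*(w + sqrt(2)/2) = w^4 - 5*w^3 + sqrt(2)*w^3/2 - 4*w^2 - 5*sqrt(2)*w^2/2 - 2*sqrt(2)*w + 20*w + 10*sqrt(2)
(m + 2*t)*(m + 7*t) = m^2 + 9*m*t + 14*t^2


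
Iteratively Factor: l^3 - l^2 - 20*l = (l + 4)*(l^2 - 5*l) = (l - 5)*(l + 4)*(l)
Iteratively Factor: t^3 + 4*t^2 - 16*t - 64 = (t + 4)*(t^2 - 16) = (t - 4)*(t + 4)*(t + 4)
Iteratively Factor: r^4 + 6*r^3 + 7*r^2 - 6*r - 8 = (r + 1)*(r^3 + 5*r^2 + 2*r - 8) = (r + 1)*(r + 2)*(r^2 + 3*r - 4) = (r - 1)*(r + 1)*(r + 2)*(r + 4)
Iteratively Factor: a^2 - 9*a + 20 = (a - 4)*(a - 5)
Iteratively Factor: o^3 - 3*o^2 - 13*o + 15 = (o + 3)*(o^2 - 6*o + 5) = (o - 1)*(o + 3)*(o - 5)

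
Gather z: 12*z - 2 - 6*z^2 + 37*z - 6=-6*z^2 + 49*z - 8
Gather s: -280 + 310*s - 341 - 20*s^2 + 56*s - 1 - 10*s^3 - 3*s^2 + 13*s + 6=-10*s^3 - 23*s^2 + 379*s - 616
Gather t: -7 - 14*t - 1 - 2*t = -16*t - 8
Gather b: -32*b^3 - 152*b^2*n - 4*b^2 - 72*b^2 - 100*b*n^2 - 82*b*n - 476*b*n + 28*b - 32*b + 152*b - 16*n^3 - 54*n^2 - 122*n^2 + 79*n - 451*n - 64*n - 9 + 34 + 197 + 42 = -32*b^3 + b^2*(-152*n - 76) + b*(-100*n^2 - 558*n + 148) - 16*n^3 - 176*n^2 - 436*n + 264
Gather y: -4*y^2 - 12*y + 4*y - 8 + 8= -4*y^2 - 8*y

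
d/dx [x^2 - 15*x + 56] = 2*x - 15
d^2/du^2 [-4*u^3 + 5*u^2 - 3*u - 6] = 10 - 24*u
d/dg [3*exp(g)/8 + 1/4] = 3*exp(g)/8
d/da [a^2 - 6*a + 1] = 2*a - 6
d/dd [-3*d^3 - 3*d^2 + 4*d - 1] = -9*d^2 - 6*d + 4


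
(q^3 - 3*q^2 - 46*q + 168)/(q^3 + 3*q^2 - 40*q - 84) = (q - 4)/(q + 2)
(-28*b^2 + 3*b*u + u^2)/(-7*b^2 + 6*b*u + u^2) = (-4*b + u)/(-b + u)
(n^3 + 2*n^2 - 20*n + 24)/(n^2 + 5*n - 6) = (n^2 - 4*n + 4)/(n - 1)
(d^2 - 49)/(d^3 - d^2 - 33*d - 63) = (d + 7)/(d^2 + 6*d + 9)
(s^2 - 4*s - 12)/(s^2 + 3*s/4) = 4*(s^2 - 4*s - 12)/(s*(4*s + 3))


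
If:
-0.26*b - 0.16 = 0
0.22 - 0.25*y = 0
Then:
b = -0.62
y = 0.88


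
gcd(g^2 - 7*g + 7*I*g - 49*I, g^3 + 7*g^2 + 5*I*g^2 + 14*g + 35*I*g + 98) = g + 7*I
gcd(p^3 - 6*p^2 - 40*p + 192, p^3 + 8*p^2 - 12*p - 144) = p^2 + 2*p - 24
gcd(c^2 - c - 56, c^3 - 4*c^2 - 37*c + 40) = c - 8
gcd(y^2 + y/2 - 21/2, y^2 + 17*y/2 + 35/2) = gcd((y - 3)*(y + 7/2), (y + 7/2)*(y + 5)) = y + 7/2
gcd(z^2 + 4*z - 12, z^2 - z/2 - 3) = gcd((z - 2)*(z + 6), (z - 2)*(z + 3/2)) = z - 2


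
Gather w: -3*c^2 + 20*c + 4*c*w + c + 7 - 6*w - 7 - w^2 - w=-3*c^2 + 21*c - w^2 + w*(4*c - 7)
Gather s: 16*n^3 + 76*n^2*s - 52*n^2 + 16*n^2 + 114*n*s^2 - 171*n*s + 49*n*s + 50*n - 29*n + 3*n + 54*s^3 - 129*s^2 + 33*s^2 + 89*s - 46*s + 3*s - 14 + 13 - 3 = 16*n^3 - 36*n^2 + 24*n + 54*s^3 + s^2*(114*n - 96) + s*(76*n^2 - 122*n + 46) - 4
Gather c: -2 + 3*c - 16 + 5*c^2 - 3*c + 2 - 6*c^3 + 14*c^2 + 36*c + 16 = -6*c^3 + 19*c^2 + 36*c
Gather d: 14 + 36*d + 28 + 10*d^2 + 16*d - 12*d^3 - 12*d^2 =-12*d^3 - 2*d^2 + 52*d + 42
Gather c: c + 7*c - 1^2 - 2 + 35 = 8*c + 32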